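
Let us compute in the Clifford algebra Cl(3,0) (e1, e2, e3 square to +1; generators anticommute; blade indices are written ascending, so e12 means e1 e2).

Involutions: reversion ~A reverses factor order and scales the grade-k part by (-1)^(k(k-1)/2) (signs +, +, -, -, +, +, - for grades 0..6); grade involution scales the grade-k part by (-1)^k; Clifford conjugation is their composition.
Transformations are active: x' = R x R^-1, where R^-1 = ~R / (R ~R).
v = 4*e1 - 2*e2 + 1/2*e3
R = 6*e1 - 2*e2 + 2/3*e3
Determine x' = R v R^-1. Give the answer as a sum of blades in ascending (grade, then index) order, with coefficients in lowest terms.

~R = 6*e1 - 2*e2 + 2/3*e3, and R ~R = 364/9, so R^-1 = ~R / (364/9).
R v = 85/3 - 4*e12 + 1/3*e13 + 1/3*e23
Answer: 401/91*e1 - 73/91*e2 + 79/182*e3


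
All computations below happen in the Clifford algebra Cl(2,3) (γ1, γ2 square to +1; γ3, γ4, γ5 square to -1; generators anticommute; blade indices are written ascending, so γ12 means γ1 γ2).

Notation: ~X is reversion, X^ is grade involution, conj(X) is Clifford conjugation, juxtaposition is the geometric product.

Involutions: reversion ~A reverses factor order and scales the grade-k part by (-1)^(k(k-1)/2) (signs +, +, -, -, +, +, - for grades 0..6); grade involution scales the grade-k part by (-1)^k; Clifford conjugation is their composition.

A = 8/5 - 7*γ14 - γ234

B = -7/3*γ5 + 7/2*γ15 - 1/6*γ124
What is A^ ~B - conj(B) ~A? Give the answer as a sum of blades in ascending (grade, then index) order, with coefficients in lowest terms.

first term: 7/6*γ2 - 56/15*γ5 + 1/6*γ13 - 28/5*γ15 - 49/2*γ45 + 4/15*γ124 + 49/3*γ145 - 7/3*γ2345 + 7/2*γ12345
second term: 7/6*γ2 + 56/15*γ5 + 1/6*γ13 - 28/5*γ15 - 49/2*γ45 - 4/15*γ124 + 49/3*γ145 - 7/3*γ2345 + 7/2*γ12345
Answer: -112/15*γ5 + 8/15*γ124


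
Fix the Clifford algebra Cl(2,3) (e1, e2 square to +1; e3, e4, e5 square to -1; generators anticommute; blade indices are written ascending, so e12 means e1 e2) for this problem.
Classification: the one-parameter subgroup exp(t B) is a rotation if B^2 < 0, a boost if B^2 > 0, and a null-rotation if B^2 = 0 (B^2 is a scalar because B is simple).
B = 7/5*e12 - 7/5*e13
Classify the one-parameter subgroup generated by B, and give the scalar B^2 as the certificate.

B^2 term by term: the squares give (7/5)^2*(e12)^2 + (-7/5)^2*(e13)^2 = 49/25*(-1) + 49/25*(+1) = 0 (each basis 2-blade squares to minus the product of its generators' squares); cross terms between blades sharing an index anticommute and cancel. So B^2 = 0.
Answer: null-rotation, certificate B^2 = 0. Because 0 is invariant under every versor sandwich, the classification follows from its sign alone.


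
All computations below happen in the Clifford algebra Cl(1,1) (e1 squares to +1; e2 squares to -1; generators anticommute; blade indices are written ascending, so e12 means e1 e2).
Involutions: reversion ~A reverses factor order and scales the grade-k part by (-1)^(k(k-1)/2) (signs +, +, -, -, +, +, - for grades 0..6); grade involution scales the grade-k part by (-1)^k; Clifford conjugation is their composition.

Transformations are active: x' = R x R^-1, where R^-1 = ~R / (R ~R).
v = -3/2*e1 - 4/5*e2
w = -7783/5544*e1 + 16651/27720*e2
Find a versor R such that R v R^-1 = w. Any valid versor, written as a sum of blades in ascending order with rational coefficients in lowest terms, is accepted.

Reasoning: v^2 = w^2 = 161/100 since conjugation preserves the quadratic form; R = v + w = -16099/5544*e1 - 1105/5544*e2 is then valid when invertible, keeping its own part and reversing (v - w)/2.
Answer: -16099/5544*e1 - 1105/5544*e2


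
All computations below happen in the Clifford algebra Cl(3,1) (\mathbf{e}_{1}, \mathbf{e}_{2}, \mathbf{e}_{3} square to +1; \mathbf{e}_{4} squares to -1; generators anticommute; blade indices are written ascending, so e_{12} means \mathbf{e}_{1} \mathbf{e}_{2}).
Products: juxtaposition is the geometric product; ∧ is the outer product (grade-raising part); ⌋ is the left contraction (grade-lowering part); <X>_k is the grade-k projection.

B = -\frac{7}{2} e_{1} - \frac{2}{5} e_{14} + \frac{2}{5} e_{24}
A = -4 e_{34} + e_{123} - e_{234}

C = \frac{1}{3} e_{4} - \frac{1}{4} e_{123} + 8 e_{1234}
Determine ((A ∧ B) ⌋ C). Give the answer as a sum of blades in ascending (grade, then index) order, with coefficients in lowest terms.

step 1: 14 e_{134} - \frac{7}{2} e_{1234}
step 2: 28 + 112 e_{2}
Answer: 28 + 112 e_{2}


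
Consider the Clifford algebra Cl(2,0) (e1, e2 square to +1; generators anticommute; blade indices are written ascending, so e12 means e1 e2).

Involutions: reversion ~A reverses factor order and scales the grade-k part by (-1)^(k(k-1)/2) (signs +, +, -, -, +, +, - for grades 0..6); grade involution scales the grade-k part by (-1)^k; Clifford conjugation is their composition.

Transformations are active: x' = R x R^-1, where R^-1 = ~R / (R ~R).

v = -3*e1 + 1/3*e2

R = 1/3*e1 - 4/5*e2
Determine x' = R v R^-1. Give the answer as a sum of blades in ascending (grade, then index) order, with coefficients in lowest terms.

~R = 1/3*e1 - 4/5*e2, and R ~R = 169/225, so R^-1 = ~R / (169/225).
R v = -19/15 - 103/45*e12
Answer: 317/169*e1 + 1199/507*e2


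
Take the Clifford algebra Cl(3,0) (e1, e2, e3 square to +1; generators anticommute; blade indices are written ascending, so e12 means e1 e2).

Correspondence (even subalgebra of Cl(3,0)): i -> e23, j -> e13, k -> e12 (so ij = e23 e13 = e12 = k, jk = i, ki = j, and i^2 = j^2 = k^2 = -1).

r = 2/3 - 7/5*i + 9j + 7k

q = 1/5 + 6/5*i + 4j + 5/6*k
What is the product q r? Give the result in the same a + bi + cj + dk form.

In blades: q = 1/5 + 5/6*e12 + 4*e13 + 6/5*e23, r = 2/3 + 7*e12 + 9*e13 - 7/5*e23.
Distribute q over r term by term (generator squares from the signature, products reordered to ascending indices): (1/5)*r = 2/15 + 7/5*e12 + 9/5*e13 - 7/25*e23; (5/6*e12)*r = -35/6 + 5/9*e12 - 7/6*e13 - 15/2*e23; (4*e13)*r = -36 + 28/5*e12 + 8/3*e13 + 28*e23; (6/5*e23)*r = 42/25 + 54/5*e12 - 42/5*e13 + 4/5*e23.
Sum: -2001/50 + 826/45*e12 - 51/10*e13 + 1051/50*e23; translating back through the correspondence:
Answer: -2001/50 + 1051/50*i - 51/10*j + 826/45*k


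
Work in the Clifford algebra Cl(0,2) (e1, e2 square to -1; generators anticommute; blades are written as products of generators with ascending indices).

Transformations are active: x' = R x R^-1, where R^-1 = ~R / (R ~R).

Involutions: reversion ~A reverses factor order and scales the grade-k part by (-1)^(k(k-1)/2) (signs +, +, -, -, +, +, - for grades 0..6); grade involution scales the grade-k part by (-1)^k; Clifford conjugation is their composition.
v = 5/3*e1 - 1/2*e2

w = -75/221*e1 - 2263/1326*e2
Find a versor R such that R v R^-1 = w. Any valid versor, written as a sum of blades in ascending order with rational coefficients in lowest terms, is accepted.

Construction: equal norms (both -109/36) license R = v + w = 880/663*e1 - 1463/663*e2 — nothing changes along that direction, while (v - w)/2 changes sign, so v maps onto w.
Answer: 880/663*e1 - 1463/663*e2


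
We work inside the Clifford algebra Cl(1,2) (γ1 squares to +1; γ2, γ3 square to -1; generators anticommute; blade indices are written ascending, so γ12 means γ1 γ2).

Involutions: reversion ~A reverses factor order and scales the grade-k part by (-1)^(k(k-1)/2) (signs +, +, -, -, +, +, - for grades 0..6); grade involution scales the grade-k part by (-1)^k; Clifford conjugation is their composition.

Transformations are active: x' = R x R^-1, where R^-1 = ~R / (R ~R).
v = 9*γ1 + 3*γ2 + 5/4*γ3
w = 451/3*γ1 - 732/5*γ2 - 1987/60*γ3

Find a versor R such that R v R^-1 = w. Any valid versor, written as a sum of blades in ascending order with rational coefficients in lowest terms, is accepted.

Since q(v) = q(w) = 1127/16, the sum R = v + w = 478/3*γ1 - 717/5*γ2 - 478/15*γ3 does the job whenever invertible.
Answer: 478/3*γ1 - 717/5*γ2 - 478/15*γ3


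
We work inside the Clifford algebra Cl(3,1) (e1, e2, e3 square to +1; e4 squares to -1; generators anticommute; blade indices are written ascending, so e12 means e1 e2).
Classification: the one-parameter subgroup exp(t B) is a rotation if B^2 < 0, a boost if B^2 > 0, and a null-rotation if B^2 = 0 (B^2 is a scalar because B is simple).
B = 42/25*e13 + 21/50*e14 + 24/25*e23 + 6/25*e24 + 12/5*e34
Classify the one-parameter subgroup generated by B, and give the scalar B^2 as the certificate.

B^2 term by term: the squares give (42/25)^2*(e13)^2 + (21/50)^2*(e14)^2 + (24/25)^2*(e23)^2 + (6/25)^2*(e24)^2 + (12/5)^2*(e34)^2 = 1764/625*(-1) + 441/2500*(+1) + 576/625*(-1) + 36/625*(+1) + 144/25*(+1) = 9/4 (each basis 2-blade squares to minus the product of its generators' squares); cross terms between blades sharing an index anticommute and cancel; the commuting (index-disjoint) pairs give grade-4 terms 2*c*c'*(blade product), which cancel blade by blade — e1234: -504/625 + 504/625 = 0 — confirming B is simple. So B^2 = 9/4.
Answer: boost, certificate B^2 = 9/4. Because 9/4 is invariant under every versor sandwich, the classification follows from its sign alone.


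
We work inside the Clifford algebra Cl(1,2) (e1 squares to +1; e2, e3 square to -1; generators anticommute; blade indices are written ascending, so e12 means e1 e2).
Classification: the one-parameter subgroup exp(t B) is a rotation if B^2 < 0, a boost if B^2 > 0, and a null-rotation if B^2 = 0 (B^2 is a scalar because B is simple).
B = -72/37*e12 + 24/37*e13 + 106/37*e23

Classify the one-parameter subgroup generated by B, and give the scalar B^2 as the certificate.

B^2 term by term: the squares give (-72/37)^2*(e12)^2 + (24/37)^2*(e13)^2 + (106/37)^2*(e23)^2 = 5184/1369*(+1) + 576/1369*(+1) + 11236/1369*(-1) = -4 (each basis 2-blade squares to minus the product of its generators' squares); cross terms between blades sharing an index anticommute and cancel. So B^2 = -4.
Answer: rotation, certificate B^2 = -4. Note: conjugating B changes its blade decomposition but never the scalar B^2 = -4, whose sign settles the classification.


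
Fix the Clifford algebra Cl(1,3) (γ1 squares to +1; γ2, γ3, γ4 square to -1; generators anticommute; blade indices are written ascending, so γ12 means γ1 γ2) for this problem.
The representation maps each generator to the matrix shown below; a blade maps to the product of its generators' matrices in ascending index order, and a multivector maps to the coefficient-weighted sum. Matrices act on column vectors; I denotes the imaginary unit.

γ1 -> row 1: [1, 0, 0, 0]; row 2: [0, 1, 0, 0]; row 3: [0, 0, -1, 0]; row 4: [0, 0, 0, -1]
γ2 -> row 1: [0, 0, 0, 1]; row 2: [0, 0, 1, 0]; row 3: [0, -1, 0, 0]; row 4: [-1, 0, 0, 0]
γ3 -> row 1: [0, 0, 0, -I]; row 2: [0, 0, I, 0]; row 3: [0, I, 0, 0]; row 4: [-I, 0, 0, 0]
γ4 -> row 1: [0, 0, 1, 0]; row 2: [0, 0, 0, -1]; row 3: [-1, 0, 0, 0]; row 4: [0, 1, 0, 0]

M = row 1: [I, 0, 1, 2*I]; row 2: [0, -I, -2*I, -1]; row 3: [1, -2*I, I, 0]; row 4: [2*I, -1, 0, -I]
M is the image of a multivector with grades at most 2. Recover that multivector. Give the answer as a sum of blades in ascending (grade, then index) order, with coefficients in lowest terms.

Method: the blade images are trace-orthogonal — tr(rho(e_A) rho(e_B)^-1) = 4 if A = B and 0 otherwise — and rho(e_A)^-1 = (e_A)^2 * rho(e_A) with (e_A)^2 = +1 or -1, so the coefficient of e_A in the preimage is (e_A)^2 * tr(M rho(e_A))/4.
Nonzero projections over blades of grade <= 2: γ3: (γ3)^2 = -1, tr(M rho(γ3)) = 8, coefficient -2; γ14: (γ14)^2 = +1, tr(M rho(γ14)) = 4, coefficient 1; γ23: (γ23)^2 = -1, tr(M rho(γ23)) = 4, coefficient -1. Every other blade of grade <= 2 projects to 0.
Answer: -2*γ3 + γ14 - γ23


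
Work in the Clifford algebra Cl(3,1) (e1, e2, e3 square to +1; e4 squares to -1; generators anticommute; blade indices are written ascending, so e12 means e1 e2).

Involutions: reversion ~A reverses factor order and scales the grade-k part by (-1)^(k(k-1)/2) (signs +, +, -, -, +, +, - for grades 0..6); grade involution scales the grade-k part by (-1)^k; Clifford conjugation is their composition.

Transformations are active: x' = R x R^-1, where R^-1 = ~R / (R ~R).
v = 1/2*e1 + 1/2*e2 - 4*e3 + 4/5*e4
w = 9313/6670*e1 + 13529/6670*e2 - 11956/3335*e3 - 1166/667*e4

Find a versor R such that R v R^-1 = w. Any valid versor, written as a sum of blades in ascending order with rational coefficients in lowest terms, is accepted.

Key observation: q(v) = q(w) = 793/50 (sandwiches preserve the norm), so R = v + w = 6324/3335*e1 + 8432/3335*e2 - 25296/3335*e3 - 3162/3335*e4 works whenever it is invertible — the component of v along it is kept and (v - w)/2 reverses, sending v to w.
Answer: 6324/3335*e1 + 8432/3335*e2 - 25296/3335*e3 - 3162/3335*e4


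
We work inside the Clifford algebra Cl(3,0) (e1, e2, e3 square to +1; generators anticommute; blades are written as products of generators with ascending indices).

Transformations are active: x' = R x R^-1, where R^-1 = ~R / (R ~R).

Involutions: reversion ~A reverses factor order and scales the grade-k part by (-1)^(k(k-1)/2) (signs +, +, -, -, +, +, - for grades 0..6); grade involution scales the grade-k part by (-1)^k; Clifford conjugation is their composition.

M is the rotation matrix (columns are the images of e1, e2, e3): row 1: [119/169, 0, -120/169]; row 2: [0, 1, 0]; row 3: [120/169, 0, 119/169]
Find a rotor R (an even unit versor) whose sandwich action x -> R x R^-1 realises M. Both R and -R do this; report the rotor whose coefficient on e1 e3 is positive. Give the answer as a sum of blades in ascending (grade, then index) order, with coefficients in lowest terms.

Method: write R = a + b12*e1 e2 + b13*e1 e3 + b23*e2 e3 with a^2 + b12^2 + b13^2 + b23^2 = 1 (so R^-1 = ~R). Expanding the columns R e_j ~R gives tr M = 4a^2 - 1 and, from the antisymmetric part, M21 - M12 = -4a*b12, M13 - M31 = 4a*b13, M32 - M23 = -4a*b23.
Here tr M = 407/169, so a^2 = (1 + tr M)/4 = 144/169 and a = ±12/13. Taking a = 12/13: M21 - M12 = 0, M13 - M31 = -240/169, M32 - M23 = 0, giving b12 = 0, b13 = -5/13, b23 = 0, i.e. R = 12/13 - 5/13*e1 e3.
Its e1 e3 coefficient is negative, so report the other preimage -R.
Answer: -12/13 + 5/13*e1 e3. Note: both R and -R realise this M (trace 407/169); the covering map identifies them, and the e1 e3-coefficient sign is the tie-breaker.


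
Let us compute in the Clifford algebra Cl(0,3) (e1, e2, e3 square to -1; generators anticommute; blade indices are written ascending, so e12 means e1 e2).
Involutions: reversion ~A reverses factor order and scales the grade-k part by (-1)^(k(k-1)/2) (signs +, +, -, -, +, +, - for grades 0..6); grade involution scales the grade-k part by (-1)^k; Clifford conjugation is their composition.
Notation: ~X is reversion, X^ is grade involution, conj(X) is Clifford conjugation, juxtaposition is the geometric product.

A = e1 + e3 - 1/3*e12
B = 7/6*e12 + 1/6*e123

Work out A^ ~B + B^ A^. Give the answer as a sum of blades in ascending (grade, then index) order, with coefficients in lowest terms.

first term: -7/18 - 7/6*e2 - 1/18*e3 - 1/6*e12 - 1/6*e23 + 7/6*e123
second term: 7/18 - 7/6*e2 - 1/18*e3 - 1/6*e12 - 1/6*e23 - 7/6*e123
Answer: -7/3*e2 - 1/9*e3 - 1/3*e12 - 1/3*e23


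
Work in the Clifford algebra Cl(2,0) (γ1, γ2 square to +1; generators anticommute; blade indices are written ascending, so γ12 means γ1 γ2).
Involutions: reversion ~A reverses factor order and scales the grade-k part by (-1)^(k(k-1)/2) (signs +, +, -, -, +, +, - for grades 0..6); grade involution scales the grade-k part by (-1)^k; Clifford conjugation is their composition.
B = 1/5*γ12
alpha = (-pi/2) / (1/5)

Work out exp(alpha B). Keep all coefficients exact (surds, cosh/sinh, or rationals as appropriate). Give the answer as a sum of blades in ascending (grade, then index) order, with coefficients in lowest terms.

B^2 = (1/5)^2*(γ12)^2 = 1/25*(-1) = -1/25 (a basis 2-blade squares to minus the product of its generators' squares).
B^2 = -1/25 — circular case — the even/odd split gives cos and sin: l = 1/5, alpha*l = -pi/2, so exp(alpha B) = cos(-pi/2) + (sin(-pi/2)/(1/5))*B = 0 + (-5)*B.
Answer: -γ12


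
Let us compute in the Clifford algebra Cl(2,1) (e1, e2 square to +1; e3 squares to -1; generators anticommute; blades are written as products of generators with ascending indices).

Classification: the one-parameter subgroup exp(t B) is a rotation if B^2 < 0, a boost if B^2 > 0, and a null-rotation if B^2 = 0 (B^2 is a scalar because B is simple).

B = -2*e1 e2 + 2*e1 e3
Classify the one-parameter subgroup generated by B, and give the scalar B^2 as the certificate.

B^2 term by term: the squares give (-2)^2*(e1 e2)^2 + (2)^2*(e1 e3)^2 = 4*(-1) + 4*(+1) = 0 (each basis 2-blade squares to minus the product of its generators' squares); cross terms between blades sharing an index anticommute and cancel. So B^2 = 0.
Answer: null-rotation, certificate B^2 = 0. The scalar 0 is the complete invariant here: its sign names the subgroup type.


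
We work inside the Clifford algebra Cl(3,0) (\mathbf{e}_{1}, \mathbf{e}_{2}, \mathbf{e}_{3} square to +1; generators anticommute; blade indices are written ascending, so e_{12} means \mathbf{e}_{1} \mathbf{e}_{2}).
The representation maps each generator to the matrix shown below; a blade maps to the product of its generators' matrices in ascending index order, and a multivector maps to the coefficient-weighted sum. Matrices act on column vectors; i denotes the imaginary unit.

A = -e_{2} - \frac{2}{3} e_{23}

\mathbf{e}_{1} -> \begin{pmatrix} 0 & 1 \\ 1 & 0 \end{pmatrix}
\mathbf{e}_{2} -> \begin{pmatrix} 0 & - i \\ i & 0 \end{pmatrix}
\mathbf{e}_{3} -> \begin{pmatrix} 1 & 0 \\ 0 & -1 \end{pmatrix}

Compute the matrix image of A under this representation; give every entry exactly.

Bivector images (products of the table entries): rho(e_{23}) = rho(\mathbf{e}_{2})rho(\mathbf{e}_{3}) = \begin{pmatrix} 0 & i \\ i & 0 \end{pmatrix}.
M = (-1)*rho(e_{2}) + (-\frac{2}{3})*rho(e_{23}), summed entrywise:
Answer: \begin{pmatrix} 0 & \frac{i}{3} \\ - \frac{5 i}{3} & 0 \end{pmatrix}


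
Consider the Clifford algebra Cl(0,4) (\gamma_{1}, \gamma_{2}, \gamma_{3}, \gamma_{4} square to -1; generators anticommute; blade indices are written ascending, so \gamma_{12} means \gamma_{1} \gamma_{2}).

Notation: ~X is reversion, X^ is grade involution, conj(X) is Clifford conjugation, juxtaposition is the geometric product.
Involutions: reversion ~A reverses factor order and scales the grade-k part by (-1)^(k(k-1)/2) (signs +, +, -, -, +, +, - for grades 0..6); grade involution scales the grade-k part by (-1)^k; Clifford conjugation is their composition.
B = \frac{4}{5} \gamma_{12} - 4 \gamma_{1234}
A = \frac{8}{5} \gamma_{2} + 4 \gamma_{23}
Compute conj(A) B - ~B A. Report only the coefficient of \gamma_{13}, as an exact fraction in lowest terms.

first term: -\frac{32}{25} \gamma_{1} - \frac{16}{5} \gamma_{13} - 16 \gamma_{14} + \frac{32}{5} \gamma_{134}
second term: \frac{32}{25} \gamma_{1} + \frac{16}{5} \gamma_{13} + 16 \gamma_{14} + \frac{32}{5} \gamma_{134}
Answer: -\frac{32}{5}


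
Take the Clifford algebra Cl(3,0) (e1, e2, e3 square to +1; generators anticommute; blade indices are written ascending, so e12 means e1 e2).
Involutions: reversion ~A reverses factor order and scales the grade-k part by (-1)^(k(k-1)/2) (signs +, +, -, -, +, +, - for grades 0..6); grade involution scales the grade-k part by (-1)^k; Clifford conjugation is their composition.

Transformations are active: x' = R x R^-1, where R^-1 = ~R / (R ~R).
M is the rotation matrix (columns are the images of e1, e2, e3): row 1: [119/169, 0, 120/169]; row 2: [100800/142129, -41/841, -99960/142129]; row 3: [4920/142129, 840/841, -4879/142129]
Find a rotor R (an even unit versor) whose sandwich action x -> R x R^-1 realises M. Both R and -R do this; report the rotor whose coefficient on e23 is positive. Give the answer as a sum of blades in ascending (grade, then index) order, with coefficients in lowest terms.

Method: write R = a + b12*e12 + b13*e13 + b23*e23 with a^2 + b12^2 + b13^2 + b23^2 = 1 (so R^-1 = ~R). Expanding the columns R e_j ~R gives tr M = 4a^2 - 1 and, from the antisymmetric part, M21 - M12 = -4a*b12, M13 - M31 = 4a*b13, M32 - M23 = -4a*b23.
Here tr M = 88271/142129, so a^2 = (1 + tr M)/4 = 57600/142129 and a = ±240/377. Taking a = 240/377: M21 - M12 = 100800/142129, M13 - M31 = 96000/142129, M32 - M23 = 241920/142129, giving b12 = -105/377, b13 = 100/377, b23 = -252/377, i.e. R = 240/377 - 105/377*e12 + 100/377*e13 - 252/377*e23.
Its e23 coefficient is negative, so report the other preimage -R.
Answer: -240/377 + 105/377*e12 - 100/377*e13 + 252/377*e23. Key observation: the double cover Spin(3) -> SO(3) sends R and -R to the same matrix (trace 88271/142129 here), so the stated sign of the e23 coefficient is what selects one sheet.


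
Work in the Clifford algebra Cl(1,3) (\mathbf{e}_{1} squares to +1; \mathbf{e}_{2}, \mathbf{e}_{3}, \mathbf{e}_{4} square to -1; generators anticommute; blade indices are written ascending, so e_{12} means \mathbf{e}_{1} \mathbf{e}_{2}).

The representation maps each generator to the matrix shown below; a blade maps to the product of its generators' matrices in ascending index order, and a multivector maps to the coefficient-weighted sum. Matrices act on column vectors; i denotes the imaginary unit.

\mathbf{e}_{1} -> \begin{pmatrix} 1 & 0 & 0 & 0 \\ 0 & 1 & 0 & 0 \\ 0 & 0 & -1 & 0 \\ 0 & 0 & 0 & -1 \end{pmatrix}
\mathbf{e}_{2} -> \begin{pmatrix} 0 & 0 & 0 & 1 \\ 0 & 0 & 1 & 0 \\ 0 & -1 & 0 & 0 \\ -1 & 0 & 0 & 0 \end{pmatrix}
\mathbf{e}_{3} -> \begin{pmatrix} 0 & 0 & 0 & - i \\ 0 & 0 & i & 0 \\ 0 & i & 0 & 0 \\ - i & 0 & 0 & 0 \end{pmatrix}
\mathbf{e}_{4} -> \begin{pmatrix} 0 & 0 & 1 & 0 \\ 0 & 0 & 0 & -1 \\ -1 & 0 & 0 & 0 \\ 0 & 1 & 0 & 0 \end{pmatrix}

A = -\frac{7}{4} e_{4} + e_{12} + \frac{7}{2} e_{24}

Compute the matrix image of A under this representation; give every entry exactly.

Bivector images (products of the table entries): rho(e_{12}) = rho(\mathbf{e}_{1})rho(\mathbf{e}_{2}) = \begin{pmatrix} 0 & 0 & 0 & 1 \\ 0 & 0 & 1 & 0 \\ 0 & 1 & 0 & 0 \\ 1 & 0 & 0 & 0 \end{pmatrix}; rho(e_{24}) = rho(\mathbf{e}_{2})rho(\mathbf{e}_{4}) = \begin{pmatrix} 0 & 1 & 0 & 0 \\ -1 & 0 & 0 & 0 \\ 0 & 0 & 0 & 1 \\ 0 & 0 & -1 & 0 \end{pmatrix}.
M = (-\frac{7}{4})*rho(e_{4}) + (1)*rho(e_{12}) + (\frac{7}{2})*rho(e_{24}), summed entrywise:
Answer: \begin{pmatrix} 0 & \frac{7}{2} & - \frac{7}{4} & 1 \\ - \frac{7}{2} & 0 & 1 & \frac{7}{4} \\ \frac{7}{4} & 1 & 0 & \frac{7}{2} \\ 1 & - \frac{7}{4} & - \frac{7}{2} & 0 \end{pmatrix}


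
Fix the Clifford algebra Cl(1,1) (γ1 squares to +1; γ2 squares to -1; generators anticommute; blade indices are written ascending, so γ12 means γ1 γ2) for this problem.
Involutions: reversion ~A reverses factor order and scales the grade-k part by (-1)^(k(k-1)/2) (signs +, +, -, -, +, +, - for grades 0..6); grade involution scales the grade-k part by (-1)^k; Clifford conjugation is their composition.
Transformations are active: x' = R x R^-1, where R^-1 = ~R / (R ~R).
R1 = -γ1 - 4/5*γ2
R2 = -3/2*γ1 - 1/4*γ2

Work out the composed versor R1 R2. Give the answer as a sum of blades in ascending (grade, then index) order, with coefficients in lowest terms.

Distribute over the terms of R1 (each basis-blade product reordered to ascending indices, repeated generators contracted through their squares):
(-γ1) R2 = 3/2 + 1/4*γ12
(-4/5*γ2) R2 = -1/5 - 6/5*γ12
Summing the partial products and collecting blades:
Answer: 13/10 - 19/20*γ12


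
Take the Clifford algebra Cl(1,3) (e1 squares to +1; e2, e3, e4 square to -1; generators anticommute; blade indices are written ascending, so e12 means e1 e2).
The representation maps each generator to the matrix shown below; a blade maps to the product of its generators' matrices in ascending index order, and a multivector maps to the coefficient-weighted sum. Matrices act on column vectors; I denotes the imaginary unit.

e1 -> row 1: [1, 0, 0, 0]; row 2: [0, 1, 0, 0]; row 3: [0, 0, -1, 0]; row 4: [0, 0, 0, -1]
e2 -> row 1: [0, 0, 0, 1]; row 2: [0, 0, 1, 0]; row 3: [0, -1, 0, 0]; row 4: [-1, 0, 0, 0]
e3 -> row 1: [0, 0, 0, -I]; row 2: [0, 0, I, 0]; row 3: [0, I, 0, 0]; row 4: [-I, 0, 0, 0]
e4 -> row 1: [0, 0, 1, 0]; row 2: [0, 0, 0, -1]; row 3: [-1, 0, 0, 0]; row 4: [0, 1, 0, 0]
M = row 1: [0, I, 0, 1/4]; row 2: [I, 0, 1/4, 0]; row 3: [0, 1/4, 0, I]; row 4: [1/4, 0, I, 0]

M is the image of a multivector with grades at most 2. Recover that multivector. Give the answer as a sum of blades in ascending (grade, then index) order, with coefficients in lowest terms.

Method: the blade images are trace-orthogonal — tr(rho(e_A) rho(e_B)^-1) = 4 if A = B and 0 otherwise — and rho(e_A)^-1 = (e_A)^2 * rho(e_A) with (e_A)^2 = +1 or -1, so the coefficient of e_A in the preimage is (e_A)^2 * tr(M rho(e_A))/4.
Nonzero projections over blades of grade <= 2: e12: (e12)^2 = +1, tr(M rho(e12)) = 1, coefficient 1/4; e34: (e34)^2 = -1, tr(M rho(e34)) = 4, coefficient -1. Every other blade of grade <= 2 projects to 0.
Answer: 1/4*e12 - e34


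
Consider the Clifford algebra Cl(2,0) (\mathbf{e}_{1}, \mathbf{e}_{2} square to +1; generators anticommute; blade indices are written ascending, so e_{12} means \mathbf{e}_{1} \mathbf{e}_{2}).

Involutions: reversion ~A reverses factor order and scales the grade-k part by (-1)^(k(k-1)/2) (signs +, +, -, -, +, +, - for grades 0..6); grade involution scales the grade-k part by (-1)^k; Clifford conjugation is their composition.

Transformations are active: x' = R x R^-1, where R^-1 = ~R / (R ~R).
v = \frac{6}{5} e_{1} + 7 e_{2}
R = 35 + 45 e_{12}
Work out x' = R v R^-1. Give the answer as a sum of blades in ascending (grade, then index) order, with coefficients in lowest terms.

~R = 35 - 45 e_{12}, and R ~R = 3250, so R^-1 = ~R / (3250).
R v = 357 e_{1} + 191 e_{2}
Answer: \frac{2109}{325} e_{1} - \frac{938}{325} e_{2}


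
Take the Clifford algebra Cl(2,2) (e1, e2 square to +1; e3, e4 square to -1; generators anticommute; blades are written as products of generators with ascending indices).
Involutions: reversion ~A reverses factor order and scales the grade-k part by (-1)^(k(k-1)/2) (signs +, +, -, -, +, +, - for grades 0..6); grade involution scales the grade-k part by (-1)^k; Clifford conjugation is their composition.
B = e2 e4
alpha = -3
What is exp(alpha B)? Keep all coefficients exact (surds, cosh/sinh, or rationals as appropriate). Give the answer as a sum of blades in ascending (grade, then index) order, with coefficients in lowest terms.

B^2 = (1)^2*(e2 e4)^2 = 1*(+1) = 1 (a basis 2-blade squares to minus the product of its generators' squares).
B^2 = 1 — B^2 > 0, so the exponential closes hyperbolically: l = 1, alpha*l = -3, so exp(alpha B) = cosh(-3) + (sinh(-3)/1)*B = cosh(3) + (-sinh(3))*B.
Answer: cosh(3) - sinh(3)*e2 e4


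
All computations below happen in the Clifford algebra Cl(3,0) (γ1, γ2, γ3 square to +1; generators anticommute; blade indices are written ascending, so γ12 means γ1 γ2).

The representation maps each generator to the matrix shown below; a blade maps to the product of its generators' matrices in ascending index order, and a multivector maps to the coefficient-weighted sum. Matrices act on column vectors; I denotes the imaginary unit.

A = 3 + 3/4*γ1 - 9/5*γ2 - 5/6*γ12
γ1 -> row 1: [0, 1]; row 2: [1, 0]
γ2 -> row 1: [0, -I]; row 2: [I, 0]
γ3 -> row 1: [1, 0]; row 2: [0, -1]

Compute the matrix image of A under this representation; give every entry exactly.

Bivector images (products of the table entries): rho(γ12) = rho(γ1)rho(γ2) = row 1: [I, 0]; row 2: [0, -I].
M = (3)*1 + (3/4)*rho(γ1) + (-9/5)*rho(γ2) + (-5/6)*rho(γ12), summed entrywise (1 is the identity matrix):
Answer: row 1: [3 - 5*I/6, 3/4 + 9*I/5]; row 2: [3/4 - 9*I/5, 3 + 5*I/6]


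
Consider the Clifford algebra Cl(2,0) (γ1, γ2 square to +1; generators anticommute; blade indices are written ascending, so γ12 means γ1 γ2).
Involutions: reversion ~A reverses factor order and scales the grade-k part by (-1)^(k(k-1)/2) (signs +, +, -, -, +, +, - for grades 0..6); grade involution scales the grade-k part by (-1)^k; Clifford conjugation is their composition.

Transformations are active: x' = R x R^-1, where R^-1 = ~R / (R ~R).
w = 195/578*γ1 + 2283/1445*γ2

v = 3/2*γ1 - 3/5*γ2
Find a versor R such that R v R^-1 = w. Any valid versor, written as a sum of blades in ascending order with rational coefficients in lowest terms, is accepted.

Here q(v) = q(w) = 261/100; the classical choice R = v + w = 531/289*γ1 + 1416/1445*γ2 then realises v -> w under the sandwich.
Answer: 531/289*γ1 + 1416/1445*γ2


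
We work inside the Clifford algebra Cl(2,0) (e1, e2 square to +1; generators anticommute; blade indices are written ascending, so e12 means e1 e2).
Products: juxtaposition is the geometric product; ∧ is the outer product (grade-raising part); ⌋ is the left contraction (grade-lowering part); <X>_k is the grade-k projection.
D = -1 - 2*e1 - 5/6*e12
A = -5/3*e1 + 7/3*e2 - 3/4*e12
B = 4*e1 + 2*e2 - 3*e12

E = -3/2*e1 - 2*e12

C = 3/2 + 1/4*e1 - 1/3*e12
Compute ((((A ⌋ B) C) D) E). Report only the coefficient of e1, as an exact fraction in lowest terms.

step 1: -17/4 + 7*e1 + 5*e2
step 2: -37/8 + 533/48*e1 + 31/6*e2 + 1/6*e12
step 3: -157/9 + 353/144*e1 - 4057/288*e2 + 673/48*e12
step 4: 2339/96 - 289/144*e1 + 4645/288*e2 + 7925/576*e12
Answer: -289/144


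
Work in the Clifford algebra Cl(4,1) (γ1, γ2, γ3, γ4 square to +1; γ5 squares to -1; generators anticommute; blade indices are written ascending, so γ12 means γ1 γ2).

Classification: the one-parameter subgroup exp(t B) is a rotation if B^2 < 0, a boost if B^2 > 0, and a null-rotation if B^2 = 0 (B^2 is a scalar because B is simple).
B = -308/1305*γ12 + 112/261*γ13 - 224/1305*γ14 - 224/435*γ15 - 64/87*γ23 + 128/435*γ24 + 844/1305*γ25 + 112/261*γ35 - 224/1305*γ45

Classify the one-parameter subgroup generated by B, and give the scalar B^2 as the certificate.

B^2 term by term: the squares give (-308/1305)^2*(γ12)^2 + (112/261)^2*(γ13)^2 + (-224/1305)^2*(γ14)^2 + (-224/435)^2*(γ15)^2 + (-64/87)^2*(γ23)^2 + (128/435)^2*(γ24)^2 + (844/1305)^2*(γ25)^2 + (112/261)^2*(γ35)^2 + (-224/1305)^2*(γ45)^2 = 94864/1703025*(-1) + 12544/68121*(-1) + 50176/1703025*(-1) + 50176/189225*(+1) + 4096/7569*(-1) + 16384/189225*(-1) + 712336/1703025*(+1) + 12544/68121*(+1) + 50176/1703025*(+1) = 0 (each basis 2-blade squares to minus the product of its generators' squares); cross terms between blades sharing an index anticommute and cancel; the commuting (index-disjoint) pairs give grade-4 terms 2*c*c'*(blade product), which cancel blade by blade — γ1234: -28672/113535 + 28672/113535 = 0; γ1235: -68992/340605 - 189056/340605 + 28672/37845 = 0; γ1245: 137984/1703025 + 378112/1703025 - 57344/189225 = 0; γ1345: -50176/340605 + 50176/340605 = 0; γ2345: 28672/113535 - 28672/113535 = 0 — confirming B is simple. So B^2 = 0.
Answer: null-rotation, certificate B^2 = 0. Why this suffices: the scalar 0 survives any versor conjugation, so its sign alone determines the class however B is presented.


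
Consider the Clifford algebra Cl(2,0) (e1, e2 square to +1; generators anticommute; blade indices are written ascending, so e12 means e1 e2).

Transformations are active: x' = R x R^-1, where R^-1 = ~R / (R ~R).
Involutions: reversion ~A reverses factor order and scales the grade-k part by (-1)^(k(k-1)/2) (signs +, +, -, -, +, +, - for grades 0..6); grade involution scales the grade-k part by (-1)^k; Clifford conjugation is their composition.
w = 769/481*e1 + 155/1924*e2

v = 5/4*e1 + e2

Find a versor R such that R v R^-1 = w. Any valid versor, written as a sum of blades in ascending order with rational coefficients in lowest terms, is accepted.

Reasoning: v^2 = w^2 = 41/16 since conjugation preserves the quadratic form; R = v + w = 5481/1924*e1 + 2079/1924*e2 is then valid when invertible, keeping its own part and reversing (v - w)/2.
Answer: 5481/1924*e1 + 2079/1924*e2


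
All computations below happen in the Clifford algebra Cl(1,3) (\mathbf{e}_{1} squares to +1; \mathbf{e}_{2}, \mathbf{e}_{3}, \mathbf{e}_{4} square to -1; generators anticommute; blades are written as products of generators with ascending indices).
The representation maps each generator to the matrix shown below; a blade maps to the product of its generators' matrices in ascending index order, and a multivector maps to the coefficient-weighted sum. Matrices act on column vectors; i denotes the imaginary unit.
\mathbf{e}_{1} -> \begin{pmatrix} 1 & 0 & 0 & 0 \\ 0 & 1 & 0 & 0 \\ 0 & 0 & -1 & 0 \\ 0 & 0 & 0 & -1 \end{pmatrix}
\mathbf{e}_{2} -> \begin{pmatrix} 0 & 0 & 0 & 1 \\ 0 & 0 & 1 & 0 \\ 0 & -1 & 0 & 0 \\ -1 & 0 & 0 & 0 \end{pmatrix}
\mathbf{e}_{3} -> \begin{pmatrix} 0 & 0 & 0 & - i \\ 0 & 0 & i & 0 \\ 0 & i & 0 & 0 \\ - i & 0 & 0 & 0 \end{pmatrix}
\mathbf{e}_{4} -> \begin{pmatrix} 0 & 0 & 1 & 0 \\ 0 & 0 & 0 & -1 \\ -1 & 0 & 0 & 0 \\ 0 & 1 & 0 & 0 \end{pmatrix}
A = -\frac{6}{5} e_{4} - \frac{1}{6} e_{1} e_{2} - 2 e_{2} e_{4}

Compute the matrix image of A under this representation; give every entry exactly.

Bivector images (products of the table entries): rho(e_{1} e_{2}) = rho(\mathbf{e}_{1})rho(\mathbf{e}_{2}) = \begin{pmatrix} 0 & 0 & 0 & 1 \\ 0 & 0 & 1 & 0 \\ 0 & 1 & 0 & 0 \\ 1 & 0 & 0 & 0 \end{pmatrix}; rho(e_{2} e_{4}) = rho(\mathbf{e}_{2})rho(\mathbf{e}_{4}) = \begin{pmatrix} 0 & 1 & 0 & 0 \\ -1 & 0 & 0 & 0 \\ 0 & 0 & 0 & 1 \\ 0 & 0 & -1 & 0 \end{pmatrix}.
M = (-\frac{6}{5})*rho(e_{4}) + (-\frac{1}{6})*rho(e_{1} e_{2}) + (-2)*rho(e_{2} e_{4}), summed entrywise:
Answer: \begin{pmatrix} 0 & -2 & - \frac{6}{5} & - \frac{1}{6} \\ 2 & 0 & - \frac{1}{6} & \frac{6}{5} \\ \frac{6}{5} & - \frac{1}{6} & 0 & -2 \\ - \frac{1}{6} & - \frac{6}{5} & 2 & 0 \end{pmatrix}


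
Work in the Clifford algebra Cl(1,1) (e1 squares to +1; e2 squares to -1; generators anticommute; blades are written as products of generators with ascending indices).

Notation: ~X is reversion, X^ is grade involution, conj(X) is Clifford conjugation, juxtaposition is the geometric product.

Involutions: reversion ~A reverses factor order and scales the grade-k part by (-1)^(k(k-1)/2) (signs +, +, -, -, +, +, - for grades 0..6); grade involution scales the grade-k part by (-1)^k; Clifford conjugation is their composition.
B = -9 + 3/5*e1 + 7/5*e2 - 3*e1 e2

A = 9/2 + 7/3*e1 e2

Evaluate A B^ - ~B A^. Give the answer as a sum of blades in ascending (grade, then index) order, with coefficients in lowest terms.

first term: -95/2 + 17/30*e1 - 49/10*e2 - 69/2*e1 e2
second term: -67/2 + 179/30*e1 + 77/10*e2 - 15/2*e1 e2
Answer: -14 - 27/5*e1 - 63/5*e2 - 27*e1 e2


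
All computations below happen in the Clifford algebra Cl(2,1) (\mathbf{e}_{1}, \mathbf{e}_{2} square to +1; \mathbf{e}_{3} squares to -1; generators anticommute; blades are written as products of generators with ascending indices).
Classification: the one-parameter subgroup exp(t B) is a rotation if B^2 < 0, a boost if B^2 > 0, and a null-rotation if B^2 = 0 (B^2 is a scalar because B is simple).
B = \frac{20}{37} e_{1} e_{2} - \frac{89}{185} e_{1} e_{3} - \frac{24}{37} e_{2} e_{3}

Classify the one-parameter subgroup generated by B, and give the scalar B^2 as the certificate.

B^2 term by term: the squares give (\frac{20}{37})^2*(e_{1} e_{2})^2 + (-\frac{89}{185})^2*(e_{1} e_{3})^2 + (-\frac{24}{37})^2*(e_{2} e_{3})^2 = \frac{400}{1369}*(-1) + \frac{7921}{34225}*(+1) + \frac{576}{1369}*(+1) = \frac{9}{25} (each basis 2-blade squares to minus the product of its generators' squares); cross terms between blades sharing an index anticommute and cancel. So B^2 = \frac{9}{25}.
Answer: boost, certificate B^2 = \frac{9}{25}. Check the certificate: B^2 = \frac{9}{25}, and that sign is decisive whatever form B takes.


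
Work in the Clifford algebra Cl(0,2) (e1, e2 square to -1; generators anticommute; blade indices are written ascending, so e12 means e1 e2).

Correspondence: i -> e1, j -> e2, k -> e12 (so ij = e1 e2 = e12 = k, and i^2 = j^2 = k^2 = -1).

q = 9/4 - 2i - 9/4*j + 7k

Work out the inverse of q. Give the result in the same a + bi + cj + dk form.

In blades: q = 9/4 - 2*e1 - 9/4*e2 + 7*e12.
With qbar = 9/4 + 2*e1 + 9/4*e2 - 7*e12 (scalar fixed, mapped units negated), q qbar = 505/8 (the sum of squared coefficients), so q^-1 = qbar / (505/8) = 18/505 + 16/505*e1 + 18/505*e2 - 56/505*e12; translating back:
Answer: 18/505 + 16/505*i + 18/505*j - 56/505*k


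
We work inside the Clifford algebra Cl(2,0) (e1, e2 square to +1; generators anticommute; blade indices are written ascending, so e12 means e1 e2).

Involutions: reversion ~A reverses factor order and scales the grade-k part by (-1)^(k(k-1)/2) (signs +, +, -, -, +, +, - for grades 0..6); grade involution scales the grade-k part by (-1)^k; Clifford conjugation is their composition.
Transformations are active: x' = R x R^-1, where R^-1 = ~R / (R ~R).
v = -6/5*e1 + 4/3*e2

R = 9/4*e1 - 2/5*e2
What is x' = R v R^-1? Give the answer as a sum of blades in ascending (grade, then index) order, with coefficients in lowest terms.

~R = 9/4*e1 - 2/5*e2, and R ~R = 2089/400, so R^-1 = ~R / (2089/400).
R v = -97/30 + 63/25*e12
Answer: -16566/10445*e1 - 5252/6267*e2


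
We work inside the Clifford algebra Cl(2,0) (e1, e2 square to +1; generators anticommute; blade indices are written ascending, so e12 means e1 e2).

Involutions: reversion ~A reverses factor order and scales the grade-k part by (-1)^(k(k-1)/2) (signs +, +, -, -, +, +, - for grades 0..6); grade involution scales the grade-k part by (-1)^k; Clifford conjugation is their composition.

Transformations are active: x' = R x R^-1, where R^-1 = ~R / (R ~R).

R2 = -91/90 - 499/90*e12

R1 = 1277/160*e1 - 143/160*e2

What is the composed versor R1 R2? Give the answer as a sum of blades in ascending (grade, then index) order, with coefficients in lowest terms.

Distribute over the terms of R1 (each basis-blade product reordered to ascending indices, repeated generators contracted through their squares):
(1277/160*e1) R2 = -116207/14400*e1 - 637223/14400*e2
(-143/160*e2) R2 = -71357/14400*e1 + 13013/14400*e2
Summing the partial products and collecting blades:
Answer: -46891/3600*e1 - 20807/480*e2


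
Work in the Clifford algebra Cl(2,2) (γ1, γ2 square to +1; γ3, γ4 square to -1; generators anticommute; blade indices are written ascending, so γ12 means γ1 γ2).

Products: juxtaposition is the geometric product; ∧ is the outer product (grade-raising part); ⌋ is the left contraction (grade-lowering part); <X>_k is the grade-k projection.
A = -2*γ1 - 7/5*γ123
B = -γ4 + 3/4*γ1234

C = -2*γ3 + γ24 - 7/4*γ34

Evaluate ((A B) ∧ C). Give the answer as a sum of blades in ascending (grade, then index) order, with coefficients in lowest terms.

step 1: -21/20*γ4 + 2*γ14 - 3/2*γ234 + 7/5*γ1234
step 2: -21/10*γ34 + 4*γ134
Answer: -21/10*γ34 + 4*γ134


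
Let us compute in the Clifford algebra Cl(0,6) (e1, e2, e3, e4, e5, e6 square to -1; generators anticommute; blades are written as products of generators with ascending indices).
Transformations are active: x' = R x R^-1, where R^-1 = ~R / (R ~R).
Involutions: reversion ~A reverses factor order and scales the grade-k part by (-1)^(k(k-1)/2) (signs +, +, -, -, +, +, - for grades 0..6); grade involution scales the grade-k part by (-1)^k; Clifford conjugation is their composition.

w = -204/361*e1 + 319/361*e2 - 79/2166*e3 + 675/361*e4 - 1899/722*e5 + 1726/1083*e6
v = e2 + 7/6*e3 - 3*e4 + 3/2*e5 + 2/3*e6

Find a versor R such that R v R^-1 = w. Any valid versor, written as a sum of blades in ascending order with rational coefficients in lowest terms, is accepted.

Reasoning: v^2 = w^2 = -253/18 since conjugation preserves the quadratic form; R = v + w = -204/361*e1 + 680/361*e2 + 408/361*e3 - 408/361*e4 - 408/361*e5 + 816/361*e6 is then valid when invertible, keeping its own part and reversing (v - w)/2.
Answer: -204/361*e1 + 680/361*e2 + 408/361*e3 - 408/361*e4 - 408/361*e5 + 816/361*e6


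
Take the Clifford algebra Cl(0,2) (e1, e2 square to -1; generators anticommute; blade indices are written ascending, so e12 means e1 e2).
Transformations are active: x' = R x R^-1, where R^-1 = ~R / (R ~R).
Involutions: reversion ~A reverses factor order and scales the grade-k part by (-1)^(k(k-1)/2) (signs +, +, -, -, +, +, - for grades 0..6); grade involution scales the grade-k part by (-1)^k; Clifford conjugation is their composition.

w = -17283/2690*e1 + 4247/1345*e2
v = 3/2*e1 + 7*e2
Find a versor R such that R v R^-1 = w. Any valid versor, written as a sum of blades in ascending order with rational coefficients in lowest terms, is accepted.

A norm check does it: q(v) = q(w) = -205/4, hence R = v + w = -6624/1345*e1 + 13662/1345*e2 realises the map — parallel part kept, (v - w)/2 negated, v carried to w.
Answer: -6624/1345*e1 + 13662/1345*e2
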